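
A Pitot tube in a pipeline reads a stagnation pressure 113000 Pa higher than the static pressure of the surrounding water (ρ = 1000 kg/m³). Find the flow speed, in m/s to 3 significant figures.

Bernoulli between the free stream and the stagnation point: ½ρv² = P_stag − P_static.
v = √(2ΔP/ρ) = √(2·113000/1000) = 15.0 m/s.

v ≈ 15.0 m/s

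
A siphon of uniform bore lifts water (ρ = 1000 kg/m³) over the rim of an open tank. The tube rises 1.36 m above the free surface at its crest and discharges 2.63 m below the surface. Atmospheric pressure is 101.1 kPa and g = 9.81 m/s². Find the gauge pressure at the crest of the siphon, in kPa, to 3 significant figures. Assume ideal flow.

P_gauge ≈ -39.1 kPa

The outlet speed comes from Torricelli: v = √(2g·2.63) = 7.18 m/s.
With constant cross-section the crest speed equals v; applying Bernoulli from the surface up to the crest, P_top = P_atm − ½ρv² − ρg·h_top.
P_top = 101100 − ½·1000·7.18² − 1000·9.81·1.36 = 62000 Pa. So P_gauge = P_top − P_atm = -39100 Pa.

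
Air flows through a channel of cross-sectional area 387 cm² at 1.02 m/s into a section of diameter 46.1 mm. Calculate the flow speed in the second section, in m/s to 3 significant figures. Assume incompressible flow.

v₂ ≈ 23.6 m/s

The volume flow rate is constant, so v₂ = (A₁/A₂)v₁ = (387/16.7)·1.02 = 23.6 m/s.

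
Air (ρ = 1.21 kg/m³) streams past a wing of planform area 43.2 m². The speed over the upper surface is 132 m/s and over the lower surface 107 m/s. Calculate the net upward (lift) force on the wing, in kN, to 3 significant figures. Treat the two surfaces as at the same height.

F = 156 kN

With equal heights on the two surfaces, Bernoulli gives P_lower − P_upper = ½ρ(v_upper² − v_lower²).
ΔP = ½·1.21·(132² − 107²) = 3610 Pa.
Lift = ΔP · A = 3610 × 43.2 = 156000 N.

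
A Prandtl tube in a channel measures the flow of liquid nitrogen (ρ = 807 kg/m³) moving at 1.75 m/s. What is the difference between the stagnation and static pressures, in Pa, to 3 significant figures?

ΔP = 1240 Pa

The dynamic pressure equals the rise in static pressure at the stagnation point: ΔP = ½ρv².
ΔP = ½·807·1.75² = 1240 Pa.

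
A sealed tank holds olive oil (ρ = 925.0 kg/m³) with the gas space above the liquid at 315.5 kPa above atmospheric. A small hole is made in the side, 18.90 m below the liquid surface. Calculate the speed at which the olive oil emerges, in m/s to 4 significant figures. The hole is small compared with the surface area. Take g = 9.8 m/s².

Take point 1 at the surface (v₁ ≈ 0) and point 2 at the hole (at atmospheric pressure). Bernoulli: P₁ + ρg h = P_atm + ½ρv₂².
With P₁ − P_atm = 315500 Pa, v₂ = √(2gh + 2ΔP/ρ) = √(2·9.8·18.90 + 2·315500/925.0) = 32.44 m/s.

v = 32.44 m/s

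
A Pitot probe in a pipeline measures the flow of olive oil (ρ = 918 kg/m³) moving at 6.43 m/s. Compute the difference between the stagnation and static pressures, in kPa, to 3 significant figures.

ΔP ≈ 19.0 kPa

At the stagnation point the flow is brought to rest, so Bernoulli gives P_stag − P_static = ½ρv².
ΔP = ½·918·6.43² = 19000 Pa.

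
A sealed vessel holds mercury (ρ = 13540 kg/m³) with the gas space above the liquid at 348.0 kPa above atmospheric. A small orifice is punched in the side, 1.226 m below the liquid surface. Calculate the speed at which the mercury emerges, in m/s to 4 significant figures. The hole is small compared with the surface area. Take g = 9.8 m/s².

Take point 1 at the surface (v₁ ≈ 0) and point 2 at the hole (at atmospheric pressure). Bernoulli: P₁ + ρg h = P_atm + ½ρv₂².
With P₁ − P_atm = 348000 Pa, v₂ = √(2gh + 2ΔP/ρ) = √(2·9.8·1.226 + 2·348000/13540) = 8.685 m/s.

8.685 m/s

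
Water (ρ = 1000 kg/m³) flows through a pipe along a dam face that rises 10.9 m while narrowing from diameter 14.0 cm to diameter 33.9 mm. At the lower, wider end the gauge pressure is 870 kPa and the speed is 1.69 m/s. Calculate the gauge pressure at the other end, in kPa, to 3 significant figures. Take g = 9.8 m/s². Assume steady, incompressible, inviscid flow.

P₂ ≈ 349 kPa

Continuity gives A₁v₁ = A₂v₂, so v₂ = (154 cm²)/(9.03 cm²) × 1.69 m/s = 28.8 m/s.
Bernoulli: P₁ + ½ρv₁² + ρg h₁ = P₂ + ½ρv₂² + ρg h₂, so P₂ = P₁ + ½ρ(v₁² − v₂²) − ρg(h₂ − h₁).
P₂ = 870000 + ½·1000·(1.69² − 28.8²) − 1000·9.8·(+10.9) = 870000 + (-414000) − (107000) = 349000 Pa.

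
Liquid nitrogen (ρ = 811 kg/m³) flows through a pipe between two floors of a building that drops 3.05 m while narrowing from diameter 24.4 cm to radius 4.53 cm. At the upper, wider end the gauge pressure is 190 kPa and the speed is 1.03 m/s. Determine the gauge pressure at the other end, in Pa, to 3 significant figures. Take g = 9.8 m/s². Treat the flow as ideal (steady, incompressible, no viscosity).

Mass conservation (A₁v₁ = A₂v₂) gives v₂ = 1.03 × 468/64.5 = 7.47 m/s.
Bernoulli: P₁ + ½ρv₁² + ρg h₁ = P₂ + ½ρv₂² + ρg h₂, so P₂ = P₁ + ½ρ(v₁² − v₂²) − ρg(h₂ − h₁).
P₂ = 190000 + ½·811·(1.03² − 7.47²) − 811·9.8·(−3.05) = 190000 + (-22200) − (-24200) = 192000 Pa.

P₂ ≈ 192000 Pa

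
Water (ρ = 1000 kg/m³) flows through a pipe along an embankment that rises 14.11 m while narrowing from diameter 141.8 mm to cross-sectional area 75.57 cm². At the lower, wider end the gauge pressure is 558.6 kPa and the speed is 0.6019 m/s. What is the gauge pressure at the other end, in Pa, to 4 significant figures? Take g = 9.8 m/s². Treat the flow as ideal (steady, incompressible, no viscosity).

P₂ ≈ 419700 Pa

By continuity, v₂ = v₁·A₁/A₂ = 0.6019·(157.9/75.57) = 1.258 m/s.
Applying Bernoulli between the two ends and solving for P₂: P₂ = P₁ + ½ρ(v₁² − v₂²) − ρgΔh.
P₂ = 558600 + ½·1000·(0.6019² − 1.258²) − 1000·9.8·(+14.11) = 558600 + (-609.9) − (138300) = 419700 Pa.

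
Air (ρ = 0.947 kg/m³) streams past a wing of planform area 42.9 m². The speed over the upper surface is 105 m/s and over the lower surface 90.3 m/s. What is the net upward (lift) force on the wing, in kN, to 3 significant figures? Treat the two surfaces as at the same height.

From P + ½ρv² = const at equal height, P_low − P_up = ½ρ(v_up² − v_low²).
ΔP = ½·0.947·(105² − 90.3²) = 1360 Pa.
Lift = ΔP · A = 1360 × 42.9 = 58300 N.

F = 58.3 kN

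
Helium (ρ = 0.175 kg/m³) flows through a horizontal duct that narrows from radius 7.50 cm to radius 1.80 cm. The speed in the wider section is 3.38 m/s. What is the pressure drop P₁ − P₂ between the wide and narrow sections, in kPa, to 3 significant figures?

ΔP ≈ 0.300 kPa

The volume flow rate is constant, so v₂ = (A₁/A₂)v₁ = (177/10.2)·3.38 = 58.7 m/s.
Bernoulli (h₁ = h₂): P₁ − P₂ = ½ρ(v₂² − v₁²).
P₁ − P₂ = ½·0.175·(58.7² − 3.38²) = ½·0.175·3430 = 300 Pa.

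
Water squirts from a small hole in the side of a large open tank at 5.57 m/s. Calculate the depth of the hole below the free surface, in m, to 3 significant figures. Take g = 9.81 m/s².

Inverting v = √(2gh) gives h = v² / 2g.
h = 5.57²/(2·9.81) = 31.0/19.62 = 1.58 m.

h = 1.58 m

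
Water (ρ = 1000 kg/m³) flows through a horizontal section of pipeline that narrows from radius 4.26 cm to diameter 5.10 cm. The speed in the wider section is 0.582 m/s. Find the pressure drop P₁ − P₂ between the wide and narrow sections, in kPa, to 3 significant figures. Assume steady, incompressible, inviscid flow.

1.15 kPa

Mass conservation (A₁v₁ = A₂v₂) gives v₂ = 0.582 × 57.0/20.4 = 1.62 m/s.
Along the horizontal streamline, P + ½ρv² is constant.
P₁ − P₂ = ½·1000·(1.62² − 0.582²) = ½·1000·2.30 = 1150 Pa.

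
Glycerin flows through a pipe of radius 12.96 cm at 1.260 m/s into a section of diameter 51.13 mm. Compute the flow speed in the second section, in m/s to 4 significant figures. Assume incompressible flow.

v₂ = 32.38 m/s

The volume flow rate is constant, so v₂ = (A₁/A₂)v₁ = (527.7/20.53)·1.260 = 32.38 m/s.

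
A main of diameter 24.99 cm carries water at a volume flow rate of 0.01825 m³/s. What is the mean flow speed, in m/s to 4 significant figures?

Q = 0.01825 m³/s = 0.01825 m³/s.
v = Q/A = 0.01825 / 0.04905 = 0.3721 m/s.

v = 0.3721 m/s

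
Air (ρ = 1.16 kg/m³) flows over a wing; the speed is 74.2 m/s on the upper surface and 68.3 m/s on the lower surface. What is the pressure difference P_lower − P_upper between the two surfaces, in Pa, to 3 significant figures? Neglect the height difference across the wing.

488 Pa

The pressure is lower where the speed is higher: ΔP = ½ρ(v_up² − v_low²).
ΔP = ½·1.16·(74.2² − 68.3²) = 488 Pa.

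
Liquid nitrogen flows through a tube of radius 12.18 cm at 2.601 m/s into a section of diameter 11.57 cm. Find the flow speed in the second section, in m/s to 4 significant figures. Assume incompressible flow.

11.53 m/s

Mass conservation (A₁v₁ = A₂v₂) gives v₂ = 2.601 × 466.1/105.1 = 11.53 m/s.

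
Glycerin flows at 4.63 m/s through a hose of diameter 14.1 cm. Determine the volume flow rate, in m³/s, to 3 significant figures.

Q = A·v = 0.0156 m² × 4.63 m/s = 0.0723 m³/s.

Q ≈ 0.0723 m³/s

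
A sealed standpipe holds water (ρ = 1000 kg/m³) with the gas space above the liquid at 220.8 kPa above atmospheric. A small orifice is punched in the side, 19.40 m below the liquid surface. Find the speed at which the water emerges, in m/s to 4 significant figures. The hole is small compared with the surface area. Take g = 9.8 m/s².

28.67 m/s

Take point 1 at the surface (v₁ ≈ 0) and point 2 at the hole (at atmospheric pressure). Bernoulli: P₁ + ρg h = P_atm + ½ρv₂².
With P₁ − P_atm = 220800 Pa, v₂ = √(2gh + 2ΔP/ρ) = √(2·9.8·19.40 + 2·220800/1000) = 28.67 m/s.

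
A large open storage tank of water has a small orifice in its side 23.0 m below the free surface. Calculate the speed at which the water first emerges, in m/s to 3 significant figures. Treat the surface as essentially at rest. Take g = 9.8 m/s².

Torricelli's result v = √(2gh) gives v = √(2·9.8·23.0) = 21.2 m/s.

v ≈ 21.2 m/s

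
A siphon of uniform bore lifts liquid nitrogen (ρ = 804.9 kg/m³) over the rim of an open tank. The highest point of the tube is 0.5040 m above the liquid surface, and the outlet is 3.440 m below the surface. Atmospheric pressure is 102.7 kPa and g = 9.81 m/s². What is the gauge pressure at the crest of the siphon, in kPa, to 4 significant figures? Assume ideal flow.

P_gauge ≈ -31.14 kPa

The outlet speed comes from Torricelli: v = √(2g·3.440) = 8.215 m/s.
With constant cross-section the crest speed equals v; applying Bernoulli from the surface up to the crest, P_top = P_atm − ½ρv² − ρg·h_top.
P_top = 102700 − ½·804.9·8.215² − 804.9·9.81·0.5040 = 71560 Pa. So P_gauge = P_top − P_atm = -31140 Pa.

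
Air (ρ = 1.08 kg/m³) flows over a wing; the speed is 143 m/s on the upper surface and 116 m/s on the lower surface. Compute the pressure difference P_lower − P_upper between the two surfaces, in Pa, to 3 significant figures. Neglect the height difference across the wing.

ΔP ≈ 3780 Pa

Bernoulli (same height): P_lower − P_upper = ½ρ(v_upper² − v_lower²).
ΔP = ½·1.08·(143² − 116²) = 3780 Pa.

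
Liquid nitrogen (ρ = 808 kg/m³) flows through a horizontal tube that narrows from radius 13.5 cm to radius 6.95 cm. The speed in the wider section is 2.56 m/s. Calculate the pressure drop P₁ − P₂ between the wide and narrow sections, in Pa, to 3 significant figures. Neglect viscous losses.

ΔP ≈ 35000 Pa

By continuity, v₂ = v₁·A₁/A₂ = 2.56·(573/152) = 9.66 m/s.
Along the horizontal streamline, P + ½ρv² is constant.
P₁ − P₂ = ½·808·(9.66² − 2.56²) = ½·808·86.7 = 35000 Pa.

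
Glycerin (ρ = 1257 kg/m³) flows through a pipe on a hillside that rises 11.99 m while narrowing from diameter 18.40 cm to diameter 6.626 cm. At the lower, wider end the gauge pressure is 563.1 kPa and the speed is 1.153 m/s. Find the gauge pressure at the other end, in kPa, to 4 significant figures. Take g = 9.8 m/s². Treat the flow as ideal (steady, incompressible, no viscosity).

P₂ ≈ 366.6 kPa

By continuity, v₂ = v₁·A₁/A₂ = 1.153·(265.9/34.48) = 8.891 m/s.
Applying Bernoulli between the two ends and solving for P₂: P₂ = P₁ + ½ρ(v₁² − v₂²) − ρgΔh.
P₂ = 563100 + ½·1257·(1.153² − 8.891²) − 1257·9.8·(+11.99) = 563100 + (-48850) − (147700) = 366600 Pa.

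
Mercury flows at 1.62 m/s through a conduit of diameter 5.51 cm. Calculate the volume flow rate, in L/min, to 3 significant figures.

232 L/min

Q = A·v = 0.00238 m² × 1.62 m/s = 0.00386 m³/s.
Converting: 0.00386 m³/s × 60000 = 232 L/min.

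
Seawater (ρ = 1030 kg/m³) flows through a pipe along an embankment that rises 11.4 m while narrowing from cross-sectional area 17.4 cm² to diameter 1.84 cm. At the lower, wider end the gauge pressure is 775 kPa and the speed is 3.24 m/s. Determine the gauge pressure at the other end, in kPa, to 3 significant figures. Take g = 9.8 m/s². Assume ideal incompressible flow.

Mass conservation (A₁v₁ = A₂v₂) gives v₂ = 3.24 × 17.4/2.66 = 21.2 m/s.
Energy conservation along the streamline gives P₂ = P₁ − ½ρ(v₂² − v₁²) − ρg(h₂ − h₁).
P₂ = 775000 + ½·1030·(3.24² − 21.2²) − 1030·9.8·(+11.4) = 775000 + (-226000) − (115000) = 434000 Pa.

P₂ ≈ 434 kPa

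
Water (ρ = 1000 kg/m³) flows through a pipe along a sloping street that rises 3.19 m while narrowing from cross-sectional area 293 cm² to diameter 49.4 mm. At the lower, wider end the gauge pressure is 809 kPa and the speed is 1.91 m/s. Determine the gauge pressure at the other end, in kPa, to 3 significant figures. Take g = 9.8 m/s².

Continuity gives A₁v₁ = A₂v₂, so v₂ = (293 cm²)/(19.2 cm²) × 1.91 m/s = 29.2 m/s.
Applying Bernoulli between the two ends and solving for P₂: P₂ = P₁ + ½ρ(v₁² − v₂²) − ρgΔh.
P₂ = 809000 + ½·1000·(1.91² − 29.2²) − 1000·9.8·(+3.19) = 809000 + (-424000) − (31300) = 353000 Pa.

P₂ = 353 kPa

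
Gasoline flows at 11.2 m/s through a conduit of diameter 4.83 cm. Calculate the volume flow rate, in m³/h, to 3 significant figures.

Q ≈ 73.9 m³/h

Q = A·v = 0.00183 m² × 11.2 m/s = 0.0205 m³/s.
Converting: 0.0205 m³/s × 3600 = 73.9 m³/h.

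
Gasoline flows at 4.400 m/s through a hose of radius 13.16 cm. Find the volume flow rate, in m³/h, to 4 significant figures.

Q = A·v = 0.05441 m² × 4.400 m/s = 0.2394 m³/s.
Converting: 0.2394 m³/s × 3600 = 861.8 m³/h.

Q ≈ 861.8 m³/h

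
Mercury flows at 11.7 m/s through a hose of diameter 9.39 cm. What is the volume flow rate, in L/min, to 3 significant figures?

Q ≈ 4860 L/min

Q = A·v = 0.00693 m² × 11.7 m/s = 0.0810 m³/s.
Converting: 0.0810 m³/s × 60000 = 4860 L/min.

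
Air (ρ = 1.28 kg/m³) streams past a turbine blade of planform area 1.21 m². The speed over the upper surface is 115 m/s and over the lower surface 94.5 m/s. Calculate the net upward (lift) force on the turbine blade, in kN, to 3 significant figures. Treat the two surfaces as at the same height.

F = 3.33 kN

With equal heights on the two surfaces, Bernoulli gives P_lower − P_upper = ½ρ(v_upper² − v_lower²).
ΔP = ½·1.28·(115² − 94.5²) = 2750 Pa.
Lift = ΔP · A = 2750 × 1.21 = 3330 N.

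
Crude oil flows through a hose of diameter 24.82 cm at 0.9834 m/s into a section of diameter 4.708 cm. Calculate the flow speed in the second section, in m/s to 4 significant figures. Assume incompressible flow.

Mass conservation (A₁v₁ = A₂v₂) gives v₂ = 0.9834 × 483.8/17.41 = 27.33 m/s.

v₂ ≈ 27.33 m/s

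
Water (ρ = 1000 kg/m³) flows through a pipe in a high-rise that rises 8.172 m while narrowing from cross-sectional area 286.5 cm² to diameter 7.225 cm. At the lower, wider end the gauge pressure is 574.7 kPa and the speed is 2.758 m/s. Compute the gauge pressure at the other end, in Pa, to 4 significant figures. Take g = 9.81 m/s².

P₂ = 312600 Pa

Continuity gives A₁v₁ = A₂v₂, so v₂ = (286.5 cm²)/(41.00 cm²) × 2.758 m/s = 19.27 m/s.
Applying Bernoulli between the two ends and solving for P₂: P₂ = P₁ + ½ρ(v₁² − v₂²) − ρgΔh.
P₂ = 574700 + ½·1000·(2.758² − 19.27²) − 1000·9.81·(+8.172) = 574700 + (-181900) − (80170) = 312600 Pa.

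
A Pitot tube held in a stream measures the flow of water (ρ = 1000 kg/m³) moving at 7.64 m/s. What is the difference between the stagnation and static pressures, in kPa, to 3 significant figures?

Bernoulli between the free stream and the stagnation point: ½ρv² = P_stag − P_static.
ΔP = ½·1000·7.64² = 29200 Pa.

ΔP = 29.2 kPa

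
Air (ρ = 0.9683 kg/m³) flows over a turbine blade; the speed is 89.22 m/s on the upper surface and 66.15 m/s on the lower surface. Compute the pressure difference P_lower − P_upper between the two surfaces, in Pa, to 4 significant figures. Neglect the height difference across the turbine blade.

Bernoulli (same height): P_lower − P_upper = ½ρ(v_upper² − v_lower²).
ΔP = ½·0.9683·(89.22² − 66.15²) = 1735 Pa.

ΔP ≈ 1735 Pa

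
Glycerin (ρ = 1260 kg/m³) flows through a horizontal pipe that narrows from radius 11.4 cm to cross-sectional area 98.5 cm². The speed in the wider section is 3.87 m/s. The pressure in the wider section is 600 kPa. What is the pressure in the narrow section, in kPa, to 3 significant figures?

P₂ ≈ 447 kPa

Mass conservation (A₁v₁ = A₂v₂) gives v₂ = 3.87 × 408/98.5 = 16.0 m/s.
With no height change, Bernoulli's equation is P₁ + ½ρv₁² = P₂ + ½ρv₂².
P₂ = P₁ − ½ρ(v₂² − v₁²) = 600000 − ½·1260·(16.0² − 3.87²) = 600000 − 153000 = 447000 Pa.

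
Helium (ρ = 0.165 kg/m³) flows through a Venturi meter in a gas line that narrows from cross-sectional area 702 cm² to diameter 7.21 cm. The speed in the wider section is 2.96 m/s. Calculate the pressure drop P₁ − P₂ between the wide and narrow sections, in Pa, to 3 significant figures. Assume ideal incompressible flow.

ΔP = 213 Pa

By continuity, v₂ = v₁·A₁/A₂ = 2.96·(702/40.8) = 50.9 m/s.
Bernoulli (h₁ = h₂): P₁ − P₂ = ½ρ(v₂² − v₁²).
P₁ − P₂ = ½·0.165·(50.9² − 2.96²) = ½·0.165·2580 = 213 Pa.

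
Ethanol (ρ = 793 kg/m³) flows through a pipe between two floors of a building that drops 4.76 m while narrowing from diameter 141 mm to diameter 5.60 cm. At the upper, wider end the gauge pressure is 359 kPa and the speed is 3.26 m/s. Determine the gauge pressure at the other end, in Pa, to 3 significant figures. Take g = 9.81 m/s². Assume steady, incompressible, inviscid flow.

P₂ ≈ 231000 Pa

Mass conservation (A₁v₁ = A₂v₂) gives v₂ = 3.26 × 156/24.6 = 20.7 m/s.
Applying Bernoulli between the two ends and solving for P₂: P₂ = P₁ + ½ρ(v₁² − v₂²) − ρgΔh.
P₂ = 359000 + ½·793·(3.26² − 20.7²) − 793·9.81·(−4.76) = 359000 + (-165000) − (-37000) = 231000 Pa.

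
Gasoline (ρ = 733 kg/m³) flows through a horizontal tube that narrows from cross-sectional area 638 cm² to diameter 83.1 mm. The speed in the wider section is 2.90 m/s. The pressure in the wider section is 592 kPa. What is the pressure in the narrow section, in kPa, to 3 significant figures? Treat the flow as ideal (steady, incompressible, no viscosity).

P₂ ≈ 169 kPa

The volume flow rate is constant, so v₂ = (A₁/A₂)v₁ = (638/54.2)·2.90 = 34.1 m/s.
With no height change, Bernoulli's equation is P₁ + ½ρv₁² = P₂ + ½ρv₂².
P₂ = P₁ − ½ρ(v₂² − v₁²) = 592000 − ½·733·(34.1² − 2.90²) = 592000 − 423000 = 169000 Pa.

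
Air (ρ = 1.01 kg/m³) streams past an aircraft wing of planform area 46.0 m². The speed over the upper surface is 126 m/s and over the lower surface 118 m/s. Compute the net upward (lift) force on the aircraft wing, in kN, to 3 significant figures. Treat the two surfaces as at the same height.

With equal heights on the two surfaces, Bernoulli gives P_lower − P_upper = ½ρ(v_upper² − v_lower²).
ΔP = ½·1.01·(126² − 118²) = 986 Pa.
Lift = ΔP · A = 986 × 46.0 = 45300 N.

F = 45.3 kN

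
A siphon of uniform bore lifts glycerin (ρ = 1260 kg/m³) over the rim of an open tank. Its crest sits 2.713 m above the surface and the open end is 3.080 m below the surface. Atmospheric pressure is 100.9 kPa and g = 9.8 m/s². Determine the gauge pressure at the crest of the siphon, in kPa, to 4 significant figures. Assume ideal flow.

The outlet speed comes from Torricelli: v = √(2g·3.080) = 7.770 m/s.
The bore is uniform, so the speed at the crest is the same v. Bernoulli surface→crest: P_atm = P_top + ½ρv² + ρg·h_top.
P_top = 100900 − ½·1260·7.770² − 1260·9.8·2.713 = 29370 Pa. So P_gauge = P_top − P_atm = -71530 Pa.

-71.53 kPa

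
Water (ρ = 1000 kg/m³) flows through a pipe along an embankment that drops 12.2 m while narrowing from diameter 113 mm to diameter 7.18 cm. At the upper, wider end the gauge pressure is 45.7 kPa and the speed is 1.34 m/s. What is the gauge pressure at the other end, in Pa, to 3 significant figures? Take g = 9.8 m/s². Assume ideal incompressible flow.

P₂ ≈ 161000 Pa

Mass conservation (A₁v₁ = A₂v₂) gives v₂ = 1.34 × 100/40.5 = 3.32 m/s.
Bernoulli: P₁ + ½ρv₁² + ρg h₁ = P₂ + ½ρv₂² + ρg h₂, so P₂ = P₁ + ½ρ(v₁² − v₂²) − ρg(h₂ − h₁).
P₂ = 45700 + ½·1000·(1.34² − 3.32²) − 1000·9.8·(−12.2) = 45700 + (-4610) − (-120000) = 161000 Pa.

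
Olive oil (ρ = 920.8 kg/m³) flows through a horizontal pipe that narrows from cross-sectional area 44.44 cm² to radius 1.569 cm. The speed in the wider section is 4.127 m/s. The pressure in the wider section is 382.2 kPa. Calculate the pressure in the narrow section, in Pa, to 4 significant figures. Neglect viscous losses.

131100 Pa

By continuity, v₂ = v₁·A₁/A₂ = 4.127·(44.44/7.734) = 23.71 m/s.
Bernoulli (h₁ = h₂): P₁ − P₂ = ½ρ(v₂² − v₁²).
P₂ = P₁ − ½ρ(v₂² − v₁²) = 382200 − ½·920.8·(23.71² − 4.127²) = 382200 − 251100 = 131100 Pa.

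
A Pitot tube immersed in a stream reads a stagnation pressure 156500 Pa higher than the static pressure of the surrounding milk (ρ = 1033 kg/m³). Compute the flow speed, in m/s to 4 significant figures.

The dynamic pressure equals the rise in static pressure at the stagnation point: ΔP = ½ρv².
v = √(2ΔP/ρ) = √(2·156500/1033) = 17.41 m/s.

v ≈ 17.41 m/s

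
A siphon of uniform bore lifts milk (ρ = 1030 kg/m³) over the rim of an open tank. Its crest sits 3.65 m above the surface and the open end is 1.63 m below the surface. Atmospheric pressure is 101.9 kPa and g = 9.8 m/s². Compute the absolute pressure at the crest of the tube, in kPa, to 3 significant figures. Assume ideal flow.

Bernoulli surface→outlet gives ½v² = g·h_out, so v = √(2·9.8·1.63) = 5.65 m/s.
With constant cross-section the crest speed equals v; applying Bernoulli from the surface up to the crest, P_top = P_atm − ½ρv² − ρg·h_top.
P_top = 101900 − ½·1030·5.65² − 1030·9.8·3.65 = 48600 Pa.

48.6 kPa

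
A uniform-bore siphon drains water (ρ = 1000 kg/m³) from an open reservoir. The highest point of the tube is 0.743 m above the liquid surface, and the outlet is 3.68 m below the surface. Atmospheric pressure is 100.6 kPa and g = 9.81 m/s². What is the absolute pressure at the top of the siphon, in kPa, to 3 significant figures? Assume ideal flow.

Bernoulli surface→outlet gives ½v² = g·h_out, so v = √(2·9.81·3.68) = 8.50 m/s.
With constant cross-section the crest speed equals v; applying Bernoulli from the surface up to the crest, P_top = P_atm − ½ρv² − ρg·h_top.
P_top = 100600 − ½·1000·8.50² − 1000·9.81·0.743 = 57200 Pa.

P_top = 57.2 kPa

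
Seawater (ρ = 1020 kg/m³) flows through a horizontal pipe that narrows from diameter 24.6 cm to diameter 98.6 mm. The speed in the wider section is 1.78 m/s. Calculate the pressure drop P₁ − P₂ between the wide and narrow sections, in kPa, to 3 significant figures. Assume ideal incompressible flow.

Continuity gives A₁v₁ = A₂v₂, so v₂ = (475 cm²)/(76.4 cm²) × 1.78 m/s = 11.1 m/s.
With no height change, Bernoulli's equation is P₁ + ½ρv₁² = P₂ + ½ρv₂².
P₁ − P₂ = ½·1020·(11.1² − 1.78²) = ½·1020·120 = 61000 Pa.

ΔP ≈ 61.0 kPa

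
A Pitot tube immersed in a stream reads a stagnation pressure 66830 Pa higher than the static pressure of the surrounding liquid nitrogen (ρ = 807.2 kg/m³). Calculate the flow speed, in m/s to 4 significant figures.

Bernoulli between the free stream and the stagnation point: ½ρv² = P_stag − P_static.
v = √(2ΔP/ρ) = √(2·66830/807.2) = 12.87 m/s.

v ≈ 12.87 m/s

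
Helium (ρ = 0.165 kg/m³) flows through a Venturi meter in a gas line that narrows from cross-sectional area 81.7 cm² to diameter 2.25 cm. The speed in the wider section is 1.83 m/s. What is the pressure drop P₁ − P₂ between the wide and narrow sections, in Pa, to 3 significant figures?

The volume flow rate is constant, so v₂ = (A₁/A₂)v₁ = (81.7/3.98)·1.83 = 37.6 m/s.
The pipe is horizontal, so Bernoulli reduces to P₁ + ½ρv₁² = P₂ + ½ρv₂².
P₁ − P₂ = ½·0.165·(37.6² − 1.83²) = ½·0.165·1410 = 116 Pa.

ΔP ≈ 116 Pa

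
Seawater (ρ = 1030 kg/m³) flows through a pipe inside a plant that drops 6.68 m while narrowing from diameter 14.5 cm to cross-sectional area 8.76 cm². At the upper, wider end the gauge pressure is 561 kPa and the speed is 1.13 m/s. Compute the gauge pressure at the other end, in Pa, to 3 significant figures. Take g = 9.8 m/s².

By continuity, v₂ = v₁·A₁/A₂ = 1.13·(165/8.76) = 21.3 m/s.
Bernoulli: P₁ + ½ρv₁² + ρg h₁ = P₂ + ½ρv₂² + ρg h₂, so P₂ = P₁ + ½ρ(v₁² − v₂²) − ρg(h₂ − h₁).
P₂ = 561000 + ½·1030·(1.13² − 21.3²) − 1030·9.8·(−6.68) = 561000 + (-233000) − (-67400) = 395000 Pa.

P₂ ≈ 395000 Pa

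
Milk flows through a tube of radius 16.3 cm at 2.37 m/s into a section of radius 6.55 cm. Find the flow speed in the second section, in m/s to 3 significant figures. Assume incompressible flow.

v₂ = 14.7 m/s

Continuity gives A₁v₁ = A₂v₂, so v₂ = (835 cm²)/(135 cm²) × 2.37 m/s = 14.7 m/s.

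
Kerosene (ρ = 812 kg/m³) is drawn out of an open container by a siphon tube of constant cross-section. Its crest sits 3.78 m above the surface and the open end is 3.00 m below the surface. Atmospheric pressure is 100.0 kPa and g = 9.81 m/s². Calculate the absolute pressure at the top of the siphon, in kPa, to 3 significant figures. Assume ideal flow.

P_top ≈ 46.0 kPa

From the surface to the outlet (both open to atmosphere, surface at rest): v = √(2g·h_out) = √(2·9.81·3.00) = 7.67 m/s.
The bore is uniform, so the speed at the crest is the same v. Bernoulli surface→crest: P_atm = P_top + ½ρv² + ρg·h_top.
P_top = 100000 − ½·812·7.67² − 812·9.81·3.78 = 46000 Pa.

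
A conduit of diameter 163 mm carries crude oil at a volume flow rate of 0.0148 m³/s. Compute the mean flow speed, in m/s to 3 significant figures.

v ≈ 0.709 m/s

Q = 0.0148 m³/s = 0.0148 m³/s.
v = Q/A = 0.0148 / 0.0209 = 0.709 m/s.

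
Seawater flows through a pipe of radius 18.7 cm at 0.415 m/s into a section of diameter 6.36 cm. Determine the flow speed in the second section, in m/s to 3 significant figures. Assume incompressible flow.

Mass conservation (A₁v₁ = A₂v₂) gives v₂ = 0.415 × 1100/31.8 = 14.4 m/s.

14.4 m/s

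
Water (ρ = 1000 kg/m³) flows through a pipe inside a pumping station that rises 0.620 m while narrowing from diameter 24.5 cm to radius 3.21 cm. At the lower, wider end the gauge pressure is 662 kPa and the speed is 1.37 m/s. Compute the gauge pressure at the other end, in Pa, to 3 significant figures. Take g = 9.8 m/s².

P₂ = 458000 Pa

Continuity gives A₁v₁ = A₂v₂, so v₂ = (471 cm²)/(32.4 cm²) × 1.37 m/s = 20.0 m/s.
Bernoulli: P₁ + ½ρv₁² + ρg h₁ = P₂ + ½ρv₂² + ρg h₂, so P₂ = P₁ + ½ρ(v₁² − v₂²) − ρg(h₂ − h₁).
P₂ = 662000 + ½·1000·(1.37² − 20.0²) − 1000·9.8·(+0.620) = 662000 + (-198000) − (6080) = 458000 Pa.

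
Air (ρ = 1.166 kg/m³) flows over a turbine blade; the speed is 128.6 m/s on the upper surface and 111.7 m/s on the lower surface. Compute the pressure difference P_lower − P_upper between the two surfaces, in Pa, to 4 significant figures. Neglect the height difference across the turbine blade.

With negligible Δh, P + ½ρv² is constant, so P_low − P_up = ½ρ(v_up² − v_low²).
ΔP = ½·1.166·(128.6² − 111.7²) = 2368 Pa.

ΔP ≈ 2368 Pa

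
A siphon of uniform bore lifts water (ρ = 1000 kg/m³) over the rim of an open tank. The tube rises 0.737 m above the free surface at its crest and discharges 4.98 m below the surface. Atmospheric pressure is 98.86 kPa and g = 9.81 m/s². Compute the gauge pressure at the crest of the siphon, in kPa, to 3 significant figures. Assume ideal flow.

P_gauge ≈ -56.1 kPa

The outlet speed comes from Torricelli: v = √(2g·4.98) = 9.88 m/s.
The bore is uniform, so the speed at the crest is the same v. Bernoulli surface→crest: P_atm = P_top + ½ρv² + ρg·h_top.
P_top = 98860 − ½·1000·9.88² − 1000·9.81·0.737 = 42800 Pa. So P_gauge = P_top − P_atm = -56100 Pa.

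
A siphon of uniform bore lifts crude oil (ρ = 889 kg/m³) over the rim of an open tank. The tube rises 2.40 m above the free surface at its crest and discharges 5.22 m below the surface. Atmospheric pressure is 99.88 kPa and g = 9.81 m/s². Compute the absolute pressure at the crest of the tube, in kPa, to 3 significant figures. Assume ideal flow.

P_top = 33.4 kPa

The outlet speed comes from Torricelli: v = √(2g·5.22) = 10.1 m/s.
The bore is uniform, so the speed at the crest is the same v. Bernoulli surface→crest: P_atm = P_top + ½ρv² + ρg·h_top.
P_top = 99880 − ½·889·10.1² − 889·9.81·2.40 = 33400 Pa.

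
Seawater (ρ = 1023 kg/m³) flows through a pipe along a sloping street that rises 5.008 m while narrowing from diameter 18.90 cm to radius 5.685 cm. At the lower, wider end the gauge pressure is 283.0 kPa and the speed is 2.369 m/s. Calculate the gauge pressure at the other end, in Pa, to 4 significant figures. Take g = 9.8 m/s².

P₂ = 213700 Pa

The volume flow rate is constant, so v₂ = (A₁/A₂)v₁ = (280.6/101.5)·2.369 = 6.546 m/s.
Bernoulli: P₁ + ½ρv₁² + ρg h₁ = P₂ + ½ρv₂² + ρg h₂, so P₂ = P₁ + ½ρ(v₁² − v₂²) − ρg(h₂ − h₁).
P₂ = 283000 + ½·1023·(2.369² − 6.546²) − 1023·9.8·(+5.008) = 283000 + (-19050) − (50210) = 213700 Pa.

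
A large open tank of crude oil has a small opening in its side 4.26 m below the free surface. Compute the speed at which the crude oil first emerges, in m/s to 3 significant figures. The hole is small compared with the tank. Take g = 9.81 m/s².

v ≈ 9.14 m/s

With the surface at rest and both surface and jet at atmospheric pressure, Bernoulli gives ρg h = ½ρv², so v = √(2gh) = √(2·9.81·4.26) = 9.14 m/s.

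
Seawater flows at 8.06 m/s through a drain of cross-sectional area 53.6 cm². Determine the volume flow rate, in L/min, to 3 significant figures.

Q = A·v = 0.00536 m² × 8.06 m/s = 0.0432 m³/s.
Converting: 0.0432 m³/s × 60000 = 2590 L/min.

Q ≈ 2590 L/min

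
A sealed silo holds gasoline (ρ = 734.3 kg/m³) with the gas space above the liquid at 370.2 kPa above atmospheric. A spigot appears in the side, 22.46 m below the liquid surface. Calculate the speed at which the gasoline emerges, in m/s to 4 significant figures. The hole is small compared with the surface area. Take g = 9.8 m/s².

v = 38.06 m/s

Take point 1 at the surface (v₁ ≈ 0) and point 2 at the hole (at atmospheric pressure). Bernoulli: P₁ + ρg h = P_atm + ½ρv₂².
With P₁ − P_atm = 370200 Pa, v₂ = √(2gh + 2ΔP/ρ) = √(2·9.8·22.46 + 2·370200/734.3) = 38.06 m/s.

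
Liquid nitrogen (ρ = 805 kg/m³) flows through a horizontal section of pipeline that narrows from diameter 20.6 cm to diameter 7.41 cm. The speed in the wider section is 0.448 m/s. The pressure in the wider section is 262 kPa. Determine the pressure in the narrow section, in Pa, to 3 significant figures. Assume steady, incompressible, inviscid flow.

Mass conservation (A₁v₁ = A₂v₂) gives v₂ = 0.448 × 333/43.1 = 3.46 m/s.
With no height change, Bernoulli's equation is P₁ + ½ρv₁² = P₂ + ½ρv₂².
P₂ = P₁ − ½ρ(v₂² − v₁²) = 262000 − ½·805·(3.46² − 0.448²) = 262000 − 4740 = 257000 Pa.

257000 Pa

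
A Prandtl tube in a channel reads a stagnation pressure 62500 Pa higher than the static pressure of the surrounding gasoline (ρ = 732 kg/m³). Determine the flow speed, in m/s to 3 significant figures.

v = 13.1 m/s

Bernoulli between the free stream and the stagnation point: ½ρv² = P_stag − P_static.
v = √(2ΔP/ρ) = √(2·62500/732) = 13.1 m/s.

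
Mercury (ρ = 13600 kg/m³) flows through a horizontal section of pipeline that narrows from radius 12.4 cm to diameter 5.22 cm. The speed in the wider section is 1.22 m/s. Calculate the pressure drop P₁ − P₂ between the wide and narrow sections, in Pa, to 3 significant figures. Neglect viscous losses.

The volume flow rate is constant, so v₂ = (A₁/A₂)v₁ = (483/21.4)·1.22 = 27.5 m/s.
Along the horizontal streamline, P + ½ρv² is constant.
P₁ − P₂ = ½·13600·(27.5² − 1.22²) = ½·13600·757 = 5150000 Pa.

ΔP = 5150000 Pa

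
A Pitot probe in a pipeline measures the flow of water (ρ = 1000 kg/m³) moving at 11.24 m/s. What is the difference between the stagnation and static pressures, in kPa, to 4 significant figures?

At the stagnation point the flow is brought to rest, so Bernoulli gives P_stag − P_static = ½ρv².
ΔP = ½·1000·11.24² = 63170 Pa.

ΔP = 63.17 kPa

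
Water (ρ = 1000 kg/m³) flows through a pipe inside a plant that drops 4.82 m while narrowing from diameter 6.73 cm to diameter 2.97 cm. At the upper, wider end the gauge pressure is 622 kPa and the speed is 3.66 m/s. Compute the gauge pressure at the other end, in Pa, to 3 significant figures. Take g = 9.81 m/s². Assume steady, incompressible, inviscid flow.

The volume flow rate is constant, so v₂ = (A₁/A₂)v₁ = (35.6/6.93)·3.66 = 18.8 m/s.
Bernoulli: P₁ + ½ρv₁² + ρg h₁ = P₂ + ½ρv₂² + ρg h₂, so P₂ = P₁ + ½ρ(v₁² − v₂²) − ρg(h₂ − h₁).
P₂ = 622000 + ½·1000·(3.66² − 18.8²) − 1000·9.81·(−4.82) = 622000 + (-170000) − (-47300) = 499000 Pa.

P₂ ≈ 499000 Pa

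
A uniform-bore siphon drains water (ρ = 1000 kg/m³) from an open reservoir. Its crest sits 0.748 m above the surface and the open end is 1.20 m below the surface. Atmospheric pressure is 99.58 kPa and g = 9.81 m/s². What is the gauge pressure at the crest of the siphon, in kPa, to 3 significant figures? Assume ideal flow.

From the surface to the outlet (both open to atmosphere, surface at rest): v = √(2g·h_out) = √(2·9.81·1.20) = 4.85 m/s.
The bore is uniform, so the speed at the crest is the same v. Bernoulli surface→crest: P_atm = P_top + ½ρv² + ρg·h_top.
P_top = 99580 − ½·1000·4.85² − 1000·9.81·0.748 = 80500 Pa. So P_gauge = P_top − P_atm = -19100 Pa.

-19.1 kPa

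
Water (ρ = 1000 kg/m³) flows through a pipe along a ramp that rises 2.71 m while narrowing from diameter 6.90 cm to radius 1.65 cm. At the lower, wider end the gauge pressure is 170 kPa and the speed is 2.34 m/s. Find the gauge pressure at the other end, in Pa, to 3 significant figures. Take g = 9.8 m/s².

Continuity gives A₁v₁ = A₂v₂, so v₂ = (37.4 cm²)/(8.55 cm²) × 2.34 m/s = 10.2 m/s.
Energy conservation along the streamline gives P₂ = P₁ − ½ρ(v₂² − v₁²) − ρg(h₂ − h₁).
P₂ = 170000 + ½·1000·(2.34² − 10.2²) − 1000·9.8·(+2.71) = 170000 + (-49600) − (26600) = 93900 Pa.

P₂ ≈ 93900 Pa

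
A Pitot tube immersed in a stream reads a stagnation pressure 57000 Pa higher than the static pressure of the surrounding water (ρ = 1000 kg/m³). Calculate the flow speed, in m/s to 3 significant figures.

Bernoulli between the free stream and the stagnation point: ½ρv² = P_stag − P_static.
v = √(2ΔP/ρ) = √(2·57000/1000) = 10.7 m/s.

10.7 m/s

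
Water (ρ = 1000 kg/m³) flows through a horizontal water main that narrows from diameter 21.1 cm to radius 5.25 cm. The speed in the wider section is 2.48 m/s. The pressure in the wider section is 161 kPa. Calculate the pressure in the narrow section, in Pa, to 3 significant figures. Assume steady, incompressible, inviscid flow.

Continuity gives A₁v₁ = A₂v₂, so v₂ = (350 cm²)/(86.6 cm²) × 2.48 m/s = 10.0 m/s.
With no height change, Bernoulli's equation is P₁ + ½ρv₁² = P₂ + ½ρv₂².
P₂ = P₁ − ½ρ(v₂² − v₁²) = 161000 − ½·1000·(10.0² − 2.48²) = 161000 − 47100 = 114000 Pa.

P₂ ≈ 114000 Pa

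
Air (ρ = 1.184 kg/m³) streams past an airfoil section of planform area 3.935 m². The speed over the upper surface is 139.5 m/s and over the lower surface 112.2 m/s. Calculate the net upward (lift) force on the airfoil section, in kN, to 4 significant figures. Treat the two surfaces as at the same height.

With equal heights on the two surfaces, Bernoulli gives P_lower − P_upper = ½ρ(v_upper² − v_lower²).
ΔP = ½·1.184·(139.5² − 112.2²) = 4068 Pa.
Lift = ΔP · A = 4068 × 3.935 = 16010 N.

F ≈ 16.01 kN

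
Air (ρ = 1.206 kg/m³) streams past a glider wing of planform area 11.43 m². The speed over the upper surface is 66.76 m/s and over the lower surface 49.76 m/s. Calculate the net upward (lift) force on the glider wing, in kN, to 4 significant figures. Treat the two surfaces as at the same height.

The faster flow above has the lower pressure; Bernoulli (same height) gives ΔP = ½ρ(v_up² − v_low²).
ΔP = ½·1.206·(66.76² − 49.76²) = 1194 Pa.
Lift = ΔP · A = 1194 × 11.43 = 13650 N.

F ≈ 13.65 kN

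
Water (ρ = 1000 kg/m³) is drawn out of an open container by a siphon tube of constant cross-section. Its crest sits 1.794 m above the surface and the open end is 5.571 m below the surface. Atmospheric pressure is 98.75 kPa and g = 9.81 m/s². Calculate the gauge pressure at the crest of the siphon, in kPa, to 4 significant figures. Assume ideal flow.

Bernoulli surface→outlet gives ½v² = g·h_out, so v = √(2·9.81·5.571) = 10.45 m/s.
With constant cross-section the crest speed equals v; applying Bernoulli from the surface up to the crest, P_top = P_atm − ½ρv² − ρg·h_top.
P_top = 98750 − ½·1000·10.45² − 1000·9.81·1.794 = 26500 Pa. So P_gauge = P_top − P_atm = -72250 Pa.

P_gauge ≈ -72.25 kPa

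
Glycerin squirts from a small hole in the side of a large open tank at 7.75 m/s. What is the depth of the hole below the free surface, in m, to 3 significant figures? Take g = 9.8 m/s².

Inverting v = √(2gh) gives h = v² / 2g.
h = 7.75²/(2·9.8) = 60.1/19.60 = 3.06 m.

h ≈ 3.06 m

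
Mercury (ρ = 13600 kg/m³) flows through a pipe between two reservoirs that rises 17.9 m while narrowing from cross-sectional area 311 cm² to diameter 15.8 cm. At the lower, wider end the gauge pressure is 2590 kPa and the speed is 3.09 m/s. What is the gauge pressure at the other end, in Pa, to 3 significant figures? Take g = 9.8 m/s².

Mass conservation (A₁v₁ = A₂v₂) gives v₂ = 3.09 × 311/196 = 4.90 m/s.
Bernoulli: P₁ + ½ρv₁² + ρg h₁ = P₂ + ½ρv₂² + ρg h₂, so P₂ = P₁ + ½ρ(v₁² − v₂²) − ρg(h₂ − h₁).
P₂ = 2590000 + ½·13600·(3.09² − 4.90²) − 13600·9.8·(+17.9) = 2590000 + (-98400) − (2390000) = 106000 Pa.

P₂ ≈ 106000 Pa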